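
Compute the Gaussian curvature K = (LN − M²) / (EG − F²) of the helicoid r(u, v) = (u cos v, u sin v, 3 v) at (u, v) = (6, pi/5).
K = -1/225

Coefficients of the first fundamental form: E = 1, F = 0, G = u^2 + 9.
Coefficients of the second fundamental form: L = 0, M = -3/sqrt(u^2 + 9), N = 0.
Assemble K = (LN − M²)/(EG − F²) = -9/(u^2 + 9)^2. At (u, v) = (6, pi/5): K = -1/225.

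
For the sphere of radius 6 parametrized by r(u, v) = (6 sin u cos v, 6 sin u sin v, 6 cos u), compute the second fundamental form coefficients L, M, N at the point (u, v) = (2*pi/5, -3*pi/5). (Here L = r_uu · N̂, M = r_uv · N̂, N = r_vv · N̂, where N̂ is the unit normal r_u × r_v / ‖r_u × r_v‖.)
L = -6;  M = 0;  N = -15/4 - 3*sqrt(5)/4

Compute the unit normal N̂(u, v) = (sin(u)^2*cos(v)/Abs(sin(u)), sin(u)^2*sin(v)/Abs(sin(u)), sin(2*u)/(2*Abs(sin(u)))), and the second partials r_uu, r_uv, r_vv. Take dot products:
  L(u, v) = r_uu · N̂ = -6*sin(u)/Abs(sin(u)),
  M(u, v) = r_uv · N̂ = 0,
  N(u, v) = r_vv · N̂ = -6*sin(u)^3/Abs(sin(u)).
Evaluating at (u, v) = (2*pi/5, -3*pi/5):
  L = -6, M = 0, N = -15/4 - 3*sqrt(5)/4.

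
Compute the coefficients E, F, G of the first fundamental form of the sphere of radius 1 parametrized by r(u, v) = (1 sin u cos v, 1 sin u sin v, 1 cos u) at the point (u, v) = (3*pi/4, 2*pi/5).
E = 1;  F = 0;  G = 1/2

Partials: r_u = (cos(u)*cos(v), sin(v)*cos(u), -sin(u)), r_v = (-sin(u)*sin(v), sin(u)*cos(v), 0). As functions of (u, v):
  E = r_u · r_u = 1,
  F = r_u · r_v = 0,
  G = r_v · r_v = sin(u)^2.
Evaluating at (u, v) = (3*pi/4, 2*pi/5): E = 1, F = 0, G = 1/2.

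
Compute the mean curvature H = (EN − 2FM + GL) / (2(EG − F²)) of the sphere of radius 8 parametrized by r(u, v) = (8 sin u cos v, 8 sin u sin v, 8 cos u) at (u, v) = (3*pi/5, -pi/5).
H = -1/8

With E = 64, F = 0, G = 64*sin(u)^2, L = -8*sin(u)/Abs(sin(u)), M = 0, N = -8*sin(u)^3/Abs(sin(u)), assemble
  H = (EN − 2FM + GL) / (2(EG − F²)) = -sin(u)/(8*Abs(sin(u))).
At (u, v) = (3*pi/5, -pi/5): H = -1/8.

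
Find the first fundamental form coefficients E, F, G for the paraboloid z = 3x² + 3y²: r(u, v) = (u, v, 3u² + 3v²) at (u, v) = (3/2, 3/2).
E = 82;  F = 81;  G = 82

Partials: r_u = (1, 0, 6*u), r_v = (0, 1, 6*v). As functions of (u, v):
  E = r_u · r_u = 36*u^2 + 1,
  F = r_u · r_v = 36*u*v,
  G = r_v · r_v = 36*v^2 + 1.
Evaluating at (u, v) = (3/2, 3/2): E = 82, F = 81, G = 82.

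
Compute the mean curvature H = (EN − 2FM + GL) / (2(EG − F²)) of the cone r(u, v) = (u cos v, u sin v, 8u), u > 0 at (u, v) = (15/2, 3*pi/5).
H = 8*sqrt(65)/975

With E = 65, F = 0, G = u^2, L = 0, M = 0, N = 8*sqrt(65)*u^2/(65*Abs(u)), assemble
  H = (EN − 2FM + GL) / (2(EG − F²)) = 4*sqrt(65)/(65*Abs(u)).
At (u, v) = (15/2, 3*pi/5): H = 8*sqrt(65)/975.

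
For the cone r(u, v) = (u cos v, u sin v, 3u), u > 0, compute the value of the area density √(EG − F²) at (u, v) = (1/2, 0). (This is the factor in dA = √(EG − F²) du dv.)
√(EG − F²)|_{(1/2, 0)} = sqrt(10)/2

E = 10, F = 0, G = u^2, so EG − F² = 10*u^2. Taking the positive square root: √(EG − F²) = sqrt(10)*Abs(u). At (u, v) = (1/2, 0): sqrt(10)/2.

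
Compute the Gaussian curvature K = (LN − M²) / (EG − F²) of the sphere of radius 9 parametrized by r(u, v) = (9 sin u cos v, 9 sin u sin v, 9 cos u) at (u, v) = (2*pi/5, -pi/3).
K = 1/81

Coefficients of the first fundamental form: E = 81, F = 0, G = 81*sin(u)^2.
Coefficients of the second fundamental form: L = -9*sin(u)/Abs(sin(u)), M = 0, N = -9*sin(u)^3/Abs(sin(u)).
Assemble K = (LN − M²)/(EG − F²) = 1/81. At (u, v) = (2*pi/5, -pi/3): K = 1/81.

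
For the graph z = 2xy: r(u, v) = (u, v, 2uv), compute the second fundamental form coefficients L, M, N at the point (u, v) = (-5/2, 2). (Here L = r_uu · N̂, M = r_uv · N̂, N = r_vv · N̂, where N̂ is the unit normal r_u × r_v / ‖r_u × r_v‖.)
L = 0;  M = sqrt(42)/21;  N = 0

Compute the unit normal N̂(u, v) = (-2*v/sqrt(4*u^2 + 4*v^2 + 1), -2*u/sqrt(4*u^2 + 4*v^2 + 1), 1/sqrt(4*u^2 + 4*v^2 + 1)), and the second partials r_uu, r_uv, r_vv. Take dot products:
  L(u, v) = r_uu · N̂ = 0,
  M(u, v) = r_uv · N̂ = 2/sqrt(4*u^2 + 4*v^2 + 1),
  N(u, v) = r_vv · N̂ = 0.
Evaluating at (u, v) = (-5/2, 2):
  L = 0, M = sqrt(42)/21, N = 0.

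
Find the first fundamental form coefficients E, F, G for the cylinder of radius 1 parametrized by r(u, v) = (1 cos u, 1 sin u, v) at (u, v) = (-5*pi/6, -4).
E = 1;  F = 0;  G = 1

Partials: r_u = (-sin(u), cos(u), 0), r_v = (0, 0, 1). As functions of (u, v):
  E = r_u · r_u = 1,
  F = r_u · r_v = 0,
  G = r_v · r_v = 1.
Evaluating at (u, v) = (-5*pi/6, -4): E = 1, F = 0, G = 1.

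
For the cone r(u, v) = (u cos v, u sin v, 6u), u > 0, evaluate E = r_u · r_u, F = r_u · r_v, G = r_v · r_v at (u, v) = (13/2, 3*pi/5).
E = 37;  F = 0;  G = 169/4

Partials: r_u = (cos(v), sin(v), 6), r_v = (-u*sin(v), u*cos(v), 0). As functions of (u, v):
  E = r_u · r_u = 37,
  F = r_u · r_v = 0,
  G = r_v · r_v = u^2.
Evaluating at (u, v) = (13/2, 3*pi/5): E = 37, F = 0, G = 169/4.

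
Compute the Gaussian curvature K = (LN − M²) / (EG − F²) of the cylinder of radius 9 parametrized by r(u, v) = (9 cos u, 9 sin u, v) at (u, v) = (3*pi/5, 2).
K = 0

Coefficients of the first fundamental form: E = 81, F = 0, G = 1.
Coefficients of the second fundamental form: L = -9, M = 0, N = 0.
Assemble K = (LN − M²)/(EG − F²) = 0. At (u, v) = (3*pi/5, 2): K = 0.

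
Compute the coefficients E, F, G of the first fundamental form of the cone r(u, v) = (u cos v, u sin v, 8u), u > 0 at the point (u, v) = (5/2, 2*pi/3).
E = 65;  F = 0;  G = 25/4

Partials: r_u = (cos(v), sin(v), 8), r_v = (-u*sin(v), u*cos(v), 0). As functions of (u, v):
  E = r_u · r_u = 65,
  F = r_u · r_v = 0,
  G = r_v · r_v = u^2.
Evaluating at (u, v) = (5/2, 2*pi/3): E = 65, F = 0, G = 25/4.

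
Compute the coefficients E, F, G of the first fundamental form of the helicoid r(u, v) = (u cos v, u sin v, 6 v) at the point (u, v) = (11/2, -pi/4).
E = 1;  F = 0;  G = 265/4

Partials: r_u = (cos(v), sin(v), 0), r_v = (-u*sin(v), u*cos(v), 6). As functions of (u, v):
  E = r_u · r_u = 1,
  F = r_u · r_v = 0,
  G = r_v · r_v = u^2 + 36.
Evaluating at (u, v) = (11/2, -pi/4): E = 1, F = 0, G = 265/4.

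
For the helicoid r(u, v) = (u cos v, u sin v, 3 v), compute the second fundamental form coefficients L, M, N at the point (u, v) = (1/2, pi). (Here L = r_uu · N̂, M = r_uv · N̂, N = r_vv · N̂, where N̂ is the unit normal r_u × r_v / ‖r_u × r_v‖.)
L = 0;  M = -6*sqrt(37)/37;  N = 0

Compute the unit normal N̂(u, v) = (3*sin(v)/sqrt(u^2 + 9), -3*cos(v)/sqrt(u^2 + 9), u/sqrt(u^2 + 9)), and the second partials r_uu, r_uv, r_vv. Take dot products:
  L(u, v) = r_uu · N̂ = 0,
  M(u, v) = r_uv · N̂ = -3/sqrt(u^2 + 9),
  N(u, v) = r_vv · N̂ = 0.
Evaluating at (u, v) = (1/2, pi):
  L = 0, M = -6*sqrt(37)/37, N = 0.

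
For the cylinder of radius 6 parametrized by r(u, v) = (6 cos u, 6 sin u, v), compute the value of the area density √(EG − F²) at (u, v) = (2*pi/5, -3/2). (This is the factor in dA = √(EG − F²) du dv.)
√(EG − F²)|_{(2*pi/5, -3/2)} = 6

E = 36, F = 0, G = 1, so EG − F² = 36. Taking the positive square root: √(EG − F²) = 6. At (u, v) = (2*pi/5, -3/2): 6.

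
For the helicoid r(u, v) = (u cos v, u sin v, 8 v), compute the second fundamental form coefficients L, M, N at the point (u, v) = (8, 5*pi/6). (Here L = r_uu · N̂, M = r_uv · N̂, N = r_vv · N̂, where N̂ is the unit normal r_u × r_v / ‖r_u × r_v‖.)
L = 0;  M = -sqrt(2)/2;  N = 0

Compute the unit normal N̂(u, v) = (8*sin(v)/sqrt(u^2 + 64), -8*cos(v)/sqrt(u^2 + 64), u/sqrt(u^2 + 64)), and the second partials r_uu, r_uv, r_vv. Take dot products:
  L(u, v) = r_uu · N̂ = 0,
  M(u, v) = r_uv · N̂ = -8/sqrt(u^2 + 64),
  N(u, v) = r_vv · N̂ = 0.
Evaluating at (u, v) = (8, 5*pi/6):
  L = 0, M = -sqrt(2)/2, N = 0.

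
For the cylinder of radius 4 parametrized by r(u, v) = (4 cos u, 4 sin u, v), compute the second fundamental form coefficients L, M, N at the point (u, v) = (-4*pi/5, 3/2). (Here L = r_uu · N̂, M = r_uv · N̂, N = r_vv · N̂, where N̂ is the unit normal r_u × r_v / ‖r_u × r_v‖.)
L = -4;  M = 0;  N = 0

Compute the unit normal N̂(u, v) = (cos(u), sin(u), 0), and the second partials r_uu, r_uv, r_vv. Take dot products:
  L(u, v) = r_uu · N̂ = -4,
  M(u, v) = r_uv · N̂ = 0,
  N(u, v) = r_vv · N̂ = 0.
Evaluating at (u, v) = (-4*pi/5, 3/2):
  L = -4, M = 0, N = 0.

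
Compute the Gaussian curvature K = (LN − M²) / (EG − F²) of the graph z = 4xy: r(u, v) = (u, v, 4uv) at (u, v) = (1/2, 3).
K = -16/22201

Coefficients of the first fundamental form: E = 16*v^2 + 1, F = 16*u*v, G = 16*u^2 + 1.
Coefficients of the second fundamental form: L = 0, M = 4/sqrt(16*u^2 + 16*v^2 + 1), N = 0.
Assemble K = (LN − M²)/(EG − F²) = -16/(256*u^4 + 512*u^2*v^2 + 32*u^2 + 256*v^4 + 32*v^2 + 1). At (u, v) = (1/2, 3): K = -16/22201.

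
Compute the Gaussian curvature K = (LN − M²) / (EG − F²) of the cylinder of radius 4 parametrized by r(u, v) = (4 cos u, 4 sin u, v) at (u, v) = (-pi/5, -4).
K = 0

Coefficients of the first fundamental form: E = 16, F = 0, G = 1.
Coefficients of the second fundamental form: L = -4, M = 0, N = 0.
Assemble K = (LN − M²)/(EG − F²) = 0. At (u, v) = (-pi/5, -4): K = 0.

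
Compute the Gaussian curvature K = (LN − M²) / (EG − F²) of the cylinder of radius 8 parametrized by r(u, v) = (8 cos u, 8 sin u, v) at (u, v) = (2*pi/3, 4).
K = 0

Coefficients of the first fundamental form: E = 64, F = 0, G = 1.
Coefficients of the second fundamental form: L = -8, M = 0, N = 0.
Assemble K = (LN − M²)/(EG − F²) = 0. At (u, v) = (2*pi/3, 4): K = 0.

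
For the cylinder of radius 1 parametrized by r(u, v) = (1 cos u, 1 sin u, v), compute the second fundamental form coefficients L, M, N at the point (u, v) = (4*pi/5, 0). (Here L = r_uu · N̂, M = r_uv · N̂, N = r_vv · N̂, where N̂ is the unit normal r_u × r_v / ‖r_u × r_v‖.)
L = -1;  M = 0;  N = 0

Compute the unit normal N̂(u, v) = (cos(u), sin(u), 0), and the second partials r_uu, r_uv, r_vv. Take dot products:
  L(u, v) = r_uu · N̂ = -1,
  M(u, v) = r_uv · N̂ = 0,
  N(u, v) = r_vv · N̂ = 0.
Evaluating at (u, v) = (4*pi/5, 0):
  L = -1, M = 0, N = 0.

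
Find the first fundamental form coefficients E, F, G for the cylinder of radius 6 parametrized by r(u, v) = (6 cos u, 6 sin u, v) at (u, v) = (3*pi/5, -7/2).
E = 36;  F = 0;  G = 1

Partials: r_u = (-6*sin(u), 6*cos(u), 0), r_v = (0, 0, 1). As functions of (u, v):
  E = r_u · r_u = 36,
  F = r_u · r_v = 0,
  G = r_v · r_v = 1.
Evaluating at (u, v) = (3*pi/5, -7/2): E = 36, F = 0, G = 1.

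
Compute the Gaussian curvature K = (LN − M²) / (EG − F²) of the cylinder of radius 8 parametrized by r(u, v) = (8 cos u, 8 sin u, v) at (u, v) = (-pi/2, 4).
K = 0

Coefficients of the first fundamental form: E = 64, F = 0, G = 1.
Coefficients of the second fundamental form: L = -8, M = 0, N = 0.
Assemble K = (LN − M²)/(EG − F²) = 0. At (u, v) = (-pi/2, 4): K = 0.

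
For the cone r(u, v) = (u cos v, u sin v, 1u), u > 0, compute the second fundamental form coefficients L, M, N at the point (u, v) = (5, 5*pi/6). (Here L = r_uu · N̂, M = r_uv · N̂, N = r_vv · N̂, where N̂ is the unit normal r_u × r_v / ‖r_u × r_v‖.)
L = 0;  M = 0;  N = 5*sqrt(2)/2

Compute the unit normal N̂(u, v) = (-sqrt(2)*u*cos(v)/(2*Abs(u)), -sqrt(2)*u*sin(v)/(2*Abs(u)), sqrt(2)*u/(2*Abs(u))), and the second partials r_uu, r_uv, r_vv. Take dot products:
  L(u, v) = r_uu · N̂ = 0,
  M(u, v) = r_uv · N̂ = 0,
  N(u, v) = r_vv · N̂ = sqrt(2)*u^2/(2*Abs(u)).
Evaluating at (u, v) = (5, 5*pi/6):
  L = 0, M = 0, N = 5*sqrt(2)/2.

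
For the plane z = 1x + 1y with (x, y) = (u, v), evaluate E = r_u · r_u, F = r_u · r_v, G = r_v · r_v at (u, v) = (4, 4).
E = 2;  F = 1;  G = 2

Partials: r_u = (1, 0, 1), r_v = (0, 1, 1). As functions of (u, v):
  E = r_u · r_u = 2,
  F = r_u · r_v = 1,
  G = r_v · r_v = 2.
Evaluating at (u, v) = (4, 4): E = 2, F = 1, G = 2.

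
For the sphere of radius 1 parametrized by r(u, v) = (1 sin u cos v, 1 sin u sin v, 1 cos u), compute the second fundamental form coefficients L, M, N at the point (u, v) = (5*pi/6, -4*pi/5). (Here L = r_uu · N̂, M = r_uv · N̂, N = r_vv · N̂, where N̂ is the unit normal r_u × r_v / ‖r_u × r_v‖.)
L = -1;  M = 0;  N = -1/4

Compute the unit normal N̂(u, v) = (sin(u)^2*cos(v)/Abs(sin(u)), sin(u)^2*sin(v)/Abs(sin(u)), sin(2*u)/(2*Abs(sin(u)))), and the second partials r_uu, r_uv, r_vv. Take dot products:
  L(u, v) = r_uu · N̂ = -sin(u)/Abs(sin(u)),
  M(u, v) = r_uv · N̂ = 0,
  N(u, v) = r_vv · N̂ = -sin(u)^3/Abs(sin(u)).
Evaluating at (u, v) = (5*pi/6, -4*pi/5):
  L = -1, M = 0, N = -1/4.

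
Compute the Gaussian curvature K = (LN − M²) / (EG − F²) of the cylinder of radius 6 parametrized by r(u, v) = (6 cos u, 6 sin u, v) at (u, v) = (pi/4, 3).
K = 0

Coefficients of the first fundamental form: E = 36, F = 0, G = 1.
Coefficients of the second fundamental form: L = -6, M = 0, N = 0.
Assemble K = (LN − M²)/(EG − F²) = 0. At (u, v) = (pi/4, 3): K = 0.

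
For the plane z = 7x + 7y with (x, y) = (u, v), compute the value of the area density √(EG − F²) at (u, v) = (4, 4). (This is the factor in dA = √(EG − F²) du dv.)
√(EG − F²)|_{(4, 4)} = 3*sqrt(11)

E = 50, F = 49, G = 50, so EG − F² = 99. Taking the positive square root: √(EG − F²) = 3*sqrt(11). At (u, v) = (4, 4): 3*sqrt(11).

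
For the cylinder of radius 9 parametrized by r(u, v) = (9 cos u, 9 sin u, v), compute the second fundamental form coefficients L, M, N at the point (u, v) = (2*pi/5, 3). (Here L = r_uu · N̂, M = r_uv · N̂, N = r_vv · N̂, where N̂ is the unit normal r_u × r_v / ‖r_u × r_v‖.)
L = -9;  M = 0;  N = 0

Compute the unit normal N̂(u, v) = (cos(u), sin(u), 0), and the second partials r_uu, r_uv, r_vv. Take dot products:
  L(u, v) = r_uu · N̂ = -9,
  M(u, v) = r_uv · N̂ = 0,
  N(u, v) = r_vv · N̂ = 0.
Evaluating at (u, v) = (2*pi/5, 3):
  L = -9, M = 0, N = 0.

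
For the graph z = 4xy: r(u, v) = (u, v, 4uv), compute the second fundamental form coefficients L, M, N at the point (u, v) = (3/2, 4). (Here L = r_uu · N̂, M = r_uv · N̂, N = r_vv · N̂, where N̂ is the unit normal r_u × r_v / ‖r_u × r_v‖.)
L = 0;  M = 4*sqrt(293)/293;  N = 0

Compute the unit normal N̂(u, v) = (-4*v/sqrt(16*u^2 + 16*v^2 + 1), -4*u/sqrt(16*u^2 + 16*v^2 + 1), 1/sqrt(16*u^2 + 16*v^2 + 1)), and the second partials r_uu, r_uv, r_vv. Take dot products:
  L(u, v) = r_uu · N̂ = 0,
  M(u, v) = r_uv · N̂ = 4/sqrt(16*u^2 + 16*v^2 + 1),
  N(u, v) = r_vv · N̂ = 0.
Evaluating at (u, v) = (3/2, 4):
  L = 0, M = 4*sqrt(293)/293, N = 0.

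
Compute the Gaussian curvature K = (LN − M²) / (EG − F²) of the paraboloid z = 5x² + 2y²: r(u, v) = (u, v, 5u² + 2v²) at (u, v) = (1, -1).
K = 40/13689

Coefficients of the first fundamental form: E = 100*u^2 + 1, F = 40*u*v, G = 16*v^2 + 1.
Coefficients of the second fundamental form: L = 10/sqrt(100*u^2 + 16*v^2 + 1), M = 0, N = 4/sqrt(100*u^2 + 16*v^2 + 1).
Assemble K = (LN − M²)/(EG − F²) = 40/(10000*u^4 + 3200*u^2*v^2 + 200*u^2 + 256*v^4 + 32*v^2 + 1). At (u, v) = (1, -1): K = 40/13689.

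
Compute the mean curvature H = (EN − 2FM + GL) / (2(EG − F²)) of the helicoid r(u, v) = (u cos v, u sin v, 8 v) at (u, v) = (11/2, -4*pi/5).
H = 0

With E = 1, F = 0, G = u^2 + 64, L = 0, M = -8/sqrt(u^2 + 64), N = 0, assemble
  H = (EN − 2FM + GL) / (2(EG − F²)) = 0.
At (u, v) = (11/2, -4*pi/5): H = 0.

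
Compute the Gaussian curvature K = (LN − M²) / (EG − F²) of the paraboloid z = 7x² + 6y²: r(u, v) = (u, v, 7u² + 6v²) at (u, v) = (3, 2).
K = 168/5480281

Coefficients of the first fundamental form: E = 196*u^2 + 1, F = 168*u*v, G = 144*v^2 + 1.
Coefficients of the second fundamental form: L = 14/sqrt(196*u^2 + 144*v^2 + 1), M = 0, N = 12/sqrt(196*u^2 + 144*v^2 + 1).
Assemble K = (LN − M²)/(EG − F²) = 168/(38416*u^4 + 56448*u^2*v^2 + 392*u^2 + 20736*v^4 + 288*v^2 + 1). At (u, v) = (3, 2): K = 168/5480281.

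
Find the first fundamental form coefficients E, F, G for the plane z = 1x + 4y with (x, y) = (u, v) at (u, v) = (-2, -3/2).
E = 2;  F = 4;  G = 17

Partials: r_u = (1, 0, 1), r_v = (0, 1, 4). As functions of (u, v):
  E = r_u · r_u = 2,
  F = r_u · r_v = 4,
  G = r_v · r_v = 17.
Evaluating at (u, v) = (-2, -3/2): E = 2, F = 4, G = 17.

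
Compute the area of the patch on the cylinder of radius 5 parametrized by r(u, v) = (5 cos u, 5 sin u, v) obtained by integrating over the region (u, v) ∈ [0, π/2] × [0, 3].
Area = 15*pi/2

Area = ∫∫ √(EG − F²) du dv with √(EG − F²) = 5. Integrating over [0, π/2] × [0, 3] gives 15*pi/2.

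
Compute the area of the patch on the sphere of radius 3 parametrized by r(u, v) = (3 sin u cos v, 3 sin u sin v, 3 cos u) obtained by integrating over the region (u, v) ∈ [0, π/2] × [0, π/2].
Area = 9*pi/2

Area = ∫∫ √(EG − F²) du dv with √(EG − F²) = 9*Abs(sin(u)). Integrating over [0, π/2] × [0, π/2] gives 9*pi/2.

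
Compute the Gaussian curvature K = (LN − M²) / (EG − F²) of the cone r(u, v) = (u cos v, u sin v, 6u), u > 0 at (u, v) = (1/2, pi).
K = 0

Coefficients of the first fundamental form: E = 37, F = 0, G = u^2.
Coefficients of the second fundamental form: L = 0, M = 0, N = 6*sqrt(37)*u^2/(37*Abs(u)).
Assemble K = (LN − M²)/(EG − F²) = 0. At (u, v) = (1/2, pi): K = 0.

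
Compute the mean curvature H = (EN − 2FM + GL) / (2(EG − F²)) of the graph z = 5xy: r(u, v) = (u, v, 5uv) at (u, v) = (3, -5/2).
H = 7500*sqrt(1529)/2337841

With E = 25*v^2 + 1, F = 25*u*v, G = 25*u^2 + 1, L = 0, M = 5/sqrt(25*u^2 + 25*v^2 + 1), N = 0, assemble
  H = (EN − 2FM + GL) / (2(EG − F²)) = -125*u*v/(25*u^2 + 25*v^2 + 1)^(3/2).
At (u, v) = (3, -5/2): H = 7500*sqrt(1529)/2337841.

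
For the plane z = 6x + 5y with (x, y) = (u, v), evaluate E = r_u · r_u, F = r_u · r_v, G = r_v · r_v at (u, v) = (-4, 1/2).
E = 37;  F = 30;  G = 26

Partials: r_u = (1, 0, 6), r_v = (0, 1, 5). As functions of (u, v):
  E = r_u · r_u = 37,
  F = r_u · r_v = 30,
  G = r_v · r_v = 26.
Evaluating at (u, v) = (-4, 1/2): E = 37, F = 30, G = 26.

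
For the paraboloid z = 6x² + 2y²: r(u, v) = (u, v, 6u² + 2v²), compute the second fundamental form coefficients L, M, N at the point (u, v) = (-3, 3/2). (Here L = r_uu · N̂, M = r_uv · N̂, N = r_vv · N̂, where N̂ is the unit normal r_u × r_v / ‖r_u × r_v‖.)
L = 12*sqrt(1333)/1333;  M = 0;  N = 4*sqrt(1333)/1333

Compute the unit normal N̂(u, v) = (-12*u/sqrt(144*u^2 + 16*v^2 + 1), -4*v/sqrt(144*u^2 + 16*v^2 + 1), 1/sqrt(144*u^2 + 16*v^2 + 1)), and the second partials r_uu, r_uv, r_vv. Take dot products:
  L(u, v) = r_uu · N̂ = 12/sqrt(144*u^2 + 16*v^2 + 1),
  M(u, v) = r_uv · N̂ = 0,
  N(u, v) = r_vv · N̂ = 4/sqrt(144*u^2 + 16*v^2 + 1).
Evaluating at (u, v) = (-3, 3/2):
  L = 12*sqrt(1333)/1333, M = 0, N = 4*sqrt(1333)/1333.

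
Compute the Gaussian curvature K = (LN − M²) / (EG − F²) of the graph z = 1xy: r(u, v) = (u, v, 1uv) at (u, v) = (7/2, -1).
K = -16/3249

Coefficients of the first fundamental form: E = v^2 + 1, F = u*v, G = u^2 + 1.
Coefficients of the second fundamental form: L = 0, M = 1/sqrt(u^2 + v^2 + 1), N = 0.
Assemble K = (LN − M²)/(EG − F²) = 1/((u^2*v^2 - (u^2 + 1)*(v^2 + 1))*(u^2 + v^2 + 1)). At (u, v) = (7/2, -1): K = -16/3249.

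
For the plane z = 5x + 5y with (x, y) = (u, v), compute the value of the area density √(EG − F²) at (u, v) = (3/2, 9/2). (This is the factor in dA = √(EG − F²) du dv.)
√(EG − F²)|_{(3/2, 9/2)} = sqrt(51)

E = 26, F = 25, G = 26, so EG − F² = 51. Taking the positive square root: √(EG − F²) = sqrt(51). At (u, v) = (3/2, 9/2): sqrt(51).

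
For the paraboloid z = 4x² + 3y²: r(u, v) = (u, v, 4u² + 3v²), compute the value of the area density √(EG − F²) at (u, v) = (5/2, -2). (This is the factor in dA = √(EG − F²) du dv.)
√(EG − F²)|_{(5/2, -2)} = sqrt(545)

E = 64*u^2 + 1, F = 48*u*v, G = 36*v^2 + 1, so EG − F² = 64*u^2 + 36*v^2 + 1. Taking the positive square root: √(EG − F²) = sqrt(64*u^2 + 36*v^2 + 1). At (u, v) = (5/2, -2): sqrt(545).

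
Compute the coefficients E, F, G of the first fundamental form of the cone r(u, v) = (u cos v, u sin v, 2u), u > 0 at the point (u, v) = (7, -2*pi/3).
E = 5;  F = 0;  G = 49

Partials: r_u = (cos(v), sin(v), 2), r_v = (-u*sin(v), u*cos(v), 0). As functions of (u, v):
  E = r_u · r_u = 5,
  F = r_u · r_v = 0,
  G = r_v · r_v = u^2.
Evaluating at (u, v) = (7, -2*pi/3): E = 5, F = 0, G = 49.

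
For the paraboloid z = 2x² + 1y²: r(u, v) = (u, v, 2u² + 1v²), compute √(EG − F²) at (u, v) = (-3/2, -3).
√(EG − F²)|_{(-3/2, -3)} = sqrt(73)

E = 16*u^2 + 1, F = 8*u*v, G = 4*v^2 + 1; EG − F² = 16*u^2 + 4*v^2 + 1; √(EG − F²) = sqrt(16*u^2 + 4*v^2 + 1). At the given point: sqrt(73).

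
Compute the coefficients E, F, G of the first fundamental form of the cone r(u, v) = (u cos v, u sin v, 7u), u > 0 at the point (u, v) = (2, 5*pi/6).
E = 50;  F = 0;  G = 4

Partials: r_u = (cos(v), sin(v), 7), r_v = (-u*sin(v), u*cos(v), 0). As functions of (u, v):
  E = r_u · r_u = 50,
  F = r_u · r_v = 0,
  G = r_v · r_v = u^2.
Evaluating at (u, v) = (2, 5*pi/6): E = 50, F = 0, G = 4.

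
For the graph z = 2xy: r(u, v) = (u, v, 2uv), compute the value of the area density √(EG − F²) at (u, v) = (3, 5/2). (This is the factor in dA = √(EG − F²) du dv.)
√(EG − F²)|_{(3, 5/2)} = sqrt(62)

E = 4*v^2 + 1, F = 4*u*v, G = 4*u^2 + 1, so EG − F² = 4*u^2 + 4*v^2 + 1. Taking the positive square root: √(EG − F²) = sqrt(4*u^2 + 4*v^2 + 1). At (u, v) = (3, 5/2): sqrt(62).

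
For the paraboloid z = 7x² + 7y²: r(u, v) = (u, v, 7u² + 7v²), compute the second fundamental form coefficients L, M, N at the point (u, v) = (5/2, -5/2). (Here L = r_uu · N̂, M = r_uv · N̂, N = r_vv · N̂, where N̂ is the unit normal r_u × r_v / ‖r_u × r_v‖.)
L = 14*sqrt(2451)/2451;  M = 0;  N = 14*sqrt(2451)/2451

Compute the unit normal N̂(u, v) = (-14*u/sqrt(196*u^2 + 196*v^2 + 1), -14*v/sqrt(196*u^2 + 196*v^2 + 1), 1/sqrt(196*u^2 + 196*v^2 + 1)), and the second partials r_uu, r_uv, r_vv. Take dot products:
  L(u, v) = r_uu · N̂ = 14/sqrt(196*u^2 + 196*v^2 + 1),
  M(u, v) = r_uv · N̂ = 0,
  N(u, v) = r_vv · N̂ = 14/sqrt(196*u^2 + 196*v^2 + 1).
Evaluating at (u, v) = (5/2, -5/2):
  L = 14*sqrt(2451)/2451, M = 0, N = 14*sqrt(2451)/2451.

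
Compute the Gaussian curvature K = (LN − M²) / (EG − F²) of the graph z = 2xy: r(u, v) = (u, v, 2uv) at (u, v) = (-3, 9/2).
K = -1/3481

Coefficients of the first fundamental form: E = 4*v^2 + 1, F = 4*u*v, G = 4*u^2 + 1.
Coefficients of the second fundamental form: L = 0, M = 2/sqrt(4*u^2 + 4*v^2 + 1), N = 0.
Assemble K = (LN − M²)/(EG − F²) = -4/(16*u^4 + 32*u^2*v^2 + 8*u^2 + 16*v^4 + 8*v^2 + 1). At (u, v) = (-3, 9/2): K = -1/3481.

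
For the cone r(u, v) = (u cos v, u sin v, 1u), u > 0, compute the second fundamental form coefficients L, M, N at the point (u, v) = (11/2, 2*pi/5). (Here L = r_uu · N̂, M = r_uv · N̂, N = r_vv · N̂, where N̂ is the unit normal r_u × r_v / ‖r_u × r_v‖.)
L = 0;  M = 0;  N = 11*sqrt(2)/4

Compute the unit normal N̂(u, v) = (-sqrt(2)*u*cos(v)/(2*Abs(u)), -sqrt(2)*u*sin(v)/(2*Abs(u)), sqrt(2)*u/(2*Abs(u))), and the second partials r_uu, r_uv, r_vv. Take dot products:
  L(u, v) = r_uu · N̂ = 0,
  M(u, v) = r_uv · N̂ = 0,
  N(u, v) = r_vv · N̂ = sqrt(2)*u^2/(2*Abs(u)).
Evaluating at (u, v) = (11/2, 2*pi/5):
  L = 0, M = 0, N = 11*sqrt(2)/4.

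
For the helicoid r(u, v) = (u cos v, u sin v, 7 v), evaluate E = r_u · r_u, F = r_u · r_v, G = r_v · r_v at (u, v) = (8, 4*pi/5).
E = 1;  F = 0;  G = 113

Partials: r_u = (cos(v), sin(v), 0), r_v = (-u*sin(v), u*cos(v), 7). As functions of (u, v):
  E = r_u · r_u = 1,
  F = r_u · r_v = 0,
  G = r_v · r_v = u^2 + 49.
Evaluating at (u, v) = (8, 4*pi/5): E = 1, F = 0, G = 113.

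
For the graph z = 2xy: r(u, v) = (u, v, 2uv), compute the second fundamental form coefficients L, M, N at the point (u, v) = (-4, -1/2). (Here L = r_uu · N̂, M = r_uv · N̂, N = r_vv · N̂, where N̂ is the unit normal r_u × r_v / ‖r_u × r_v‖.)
L = 0;  M = sqrt(66)/33;  N = 0

Compute the unit normal N̂(u, v) = (-2*v/sqrt(4*u^2 + 4*v^2 + 1), -2*u/sqrt(4*u^2 + 4*v^2 + 1), 1/sqrt(4*u^2 + 4*v^2 + 1)), and the second partials r_uu, r_uv, r_vv. Take dot products:
  L(u, v) = r_uu · N̂ = 0,
  M(u, v) = r_uv · N̂ = 2/sqrt(4*u^2 + 4*v^2 + 1),
  N(u, v) = r_vv · N̂ = 0.
Evaluating at (u, v) = (-4, -1/2):
  L = 0, M = sqrt(66)/33, N = 0.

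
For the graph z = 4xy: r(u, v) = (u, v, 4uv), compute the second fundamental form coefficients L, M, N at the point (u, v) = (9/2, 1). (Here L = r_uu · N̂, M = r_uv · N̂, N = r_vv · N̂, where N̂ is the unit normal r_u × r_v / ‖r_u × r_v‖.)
L = 0;  M = 4*sqrt(341)/341;  N = 0

Compute the unit normal N̂(u, v) = (-4*v/sqrt(16*u^2 + 16*v^2 + 1), -4*u/sqrt(16*u^2 + 16*v^2 + 1), 1/sqrt(16*u^2 + 16*v^2 + 1)), and the second partials r_uu, r_uv, r_vv. Take dot products:
  L(u, v) = r_uu · N̂ = 0,
  M(u, v) = r_uv · N̂ = 4/sqrt(16*u^2 + 16*v^2 + 1),
  N(u, v) = r_vv · N̂ = 0.
Evaluating at (u, v) = (9/2, 1):
  L = 0, M = 4*sqrt(341)/341, N = 0.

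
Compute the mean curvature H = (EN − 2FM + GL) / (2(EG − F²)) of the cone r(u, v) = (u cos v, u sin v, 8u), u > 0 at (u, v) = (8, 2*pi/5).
H = sqrt(65)/130

With E = 65, F = 0, G = u^2, L = 0, M = 0, N = 8*sqrt(65)*u^2/(65*Abs(u)), assemble
  H = (EN − 2FM + GL) / (2(EG − F²)) = 4*sqrt(65)/(65*Abs(u)).
At (u, v) = (8, 2*pi/5): H = sqrt(65)/130.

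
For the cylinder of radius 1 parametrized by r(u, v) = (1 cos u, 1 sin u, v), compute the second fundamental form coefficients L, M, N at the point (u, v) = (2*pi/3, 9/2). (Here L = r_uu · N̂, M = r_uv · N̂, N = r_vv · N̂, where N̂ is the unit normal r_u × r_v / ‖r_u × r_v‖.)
L = -1;  M = 0;  N = 0

Compute the unit normal N̂(u, v) = (cos(u), sin(u), 0), and the second partials r_uu, r_uv, r_vv. Take dot products:
  L(u, v) = r_uu · N̂ = -1,
  M(u, v) = r_uv · N̂ = 0,
  N(u, v) = r_vv · N̂ = 0.
Evaluating at (u, v) = (2*pi/3, 9/2):
  L = -1, M = 0, N = 0.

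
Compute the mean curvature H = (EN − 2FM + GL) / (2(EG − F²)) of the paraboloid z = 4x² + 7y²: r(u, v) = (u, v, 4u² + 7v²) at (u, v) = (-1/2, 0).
H = 123*sqrt(17)/289

With E = 64*u^2 + 1, F = 112*u*v, G = 196*v^2 + 1, L = 8/sqrt(64*u^2 + 196*v^2 + 1), M = 0, N = 14/sqrt(64*u^2 + 196*v^2 + 1), assemble
  H = (EN − 2FM + GL) / (2(EG − F²)) = (448*u^2 + 784*v^2 + 11)/(64*u^2 + 196*v^2 + 1)^(3/2).
At (u, v) = (-1/2, 0): H = 123*sqrt(17)/289.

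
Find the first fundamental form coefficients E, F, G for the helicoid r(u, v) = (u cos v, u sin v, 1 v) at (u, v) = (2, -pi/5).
E = 1;  F = 0;  G = 5

Partials: r_u = (cos(v), sin(v), 0), r_v = (-u*sin(v), u*cos(v), 1). As functions of (u, v):
  E = r_u · r_u = 1,
  F = r_u · r_v = 0,
  G = r_v · r_v = u^2 + 1.
Evaluating at (u, v) = (2, -pi/5): E = 1, F = 0, G = 5.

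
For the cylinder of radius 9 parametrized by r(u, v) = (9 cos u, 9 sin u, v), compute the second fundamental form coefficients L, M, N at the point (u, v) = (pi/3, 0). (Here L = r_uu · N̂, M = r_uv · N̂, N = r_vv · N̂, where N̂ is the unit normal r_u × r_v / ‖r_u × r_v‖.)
L = -9;  M = 0;  N = 0

Compute the unit normal N̂(u, v) = (cos(u), sin(u), 0), and the second partials r_uu, r_uv, r_vv. Take dot products:
  L(u, v) = r_uu · N̂ = -9,
  M(u, v) = r_uv · N̂ = 0,
  N(u, v) = r_vv · N̂ = 0.
Evaluating at (u, v) = (pi/3, 0):
  L = -9, M = 0, N = 0.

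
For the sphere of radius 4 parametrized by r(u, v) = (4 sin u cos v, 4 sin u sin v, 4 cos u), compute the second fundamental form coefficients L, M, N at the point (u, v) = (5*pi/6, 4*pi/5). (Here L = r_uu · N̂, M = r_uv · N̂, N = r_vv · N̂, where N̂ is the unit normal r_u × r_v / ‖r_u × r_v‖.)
L = -4;  M = 0;  N = -1

Compute the unit normal N̂(u, v) = (sin(u)^2*cos(v)/Abs(sin(u)), sin(u)^2*sin(v)/Abs(sin(u)), sin(2*u)/(2*Abs(sin(u)))), and the second partials r_uu, r_uv, r_vv. Take dot products:
  L(u, v) = r_uu · N̂ = -4*sin(u)/Abs(sin(u)),
  M(u, v) = r_uv · N̂ = 0,
  N(u, v) = r_vv · N̂ = -4*sin(u)^3/Abs(sin(u)).
Evaluating at (u, v) = (5*pi/6, 4*pi/5):
  L = -4, M = 0, N = -1.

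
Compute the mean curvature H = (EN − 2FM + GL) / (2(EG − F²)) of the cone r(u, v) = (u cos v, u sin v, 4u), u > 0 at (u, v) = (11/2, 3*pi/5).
H = 4*sqrt(17)/187

With E = 17, F = 0, G = u^2, L = 0, M = 0, N = 4*sqrt(17)*u^2/(17*Abs(u)), assemble
  H = (EN − 2FM + GL) / (2(EG − F²)) = 2*sqrt(17)/(17*Abs(u)).
At (u, v) = (11/2, 3*pi/5): H = 4*sqrt(17)/187.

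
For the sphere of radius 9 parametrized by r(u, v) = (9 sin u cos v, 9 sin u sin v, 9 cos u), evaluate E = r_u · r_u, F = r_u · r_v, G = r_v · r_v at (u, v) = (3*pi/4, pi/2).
E = 81;  F = 0;  G = 81/2

Partials: r_u = (9*cos(u)*cos(v), 9*sin(v)*cos(u), -9*sin(u)), r_v = (-9*sin(u)*sin(v), 9*sin(u)*cos(v), 0). As functions of (u, v):
  E = r_u · r_u = 81,
  F = r_u · r_v = 0,
  G = r_v · r_v = 81*sin(u)^2.
Evaluating at (u, v) = (3*pi/4, pi/2): E = 81, F = 0, G = 81/2.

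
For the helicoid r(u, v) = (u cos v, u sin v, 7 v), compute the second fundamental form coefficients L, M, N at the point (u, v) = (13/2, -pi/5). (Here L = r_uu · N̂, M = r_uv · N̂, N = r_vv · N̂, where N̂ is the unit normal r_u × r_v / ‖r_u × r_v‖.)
L = 0;  M = -14*sqrt(365)/365;  N = 0

Compute the unit normal N̂(u, v) = (7*sin(v)/sqrt(u^2 + 49), -7*cos(v)/sqrt(u^2 + 49), u/sqrt(u^2 + 49)), and the second partials r_uu, r_uv, r_vv. Take dot products:
  L(u, v) = r_uu · N̂ = 0,
  M(u, v) = r_uv · N̂ = -7/sqrt(u^2 + 49),
  N(u, v) = r_vv · N̂ = 0.
Evaluating at (u, v) = (13/2, -pi/5):
  L = 0, M = -14*sqrt(365)/365, N = 0.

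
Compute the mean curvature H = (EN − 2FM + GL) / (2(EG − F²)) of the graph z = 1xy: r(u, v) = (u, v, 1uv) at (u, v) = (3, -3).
H = 9*sqrt(19)/361

With E = v^2 + 1, F = u*v, G = u^2 + 1, L = 0, M = 1/sqrt(u^2 + v^2 + 1), N = 0, assemble
  H = (EN − 2FM + GL) / (2(EG − F²)) = -u*v/(u^2 + v^2 + 1)^(3/2).
At (u, v) = (3, -3): H = 9*sqrt(19)/361.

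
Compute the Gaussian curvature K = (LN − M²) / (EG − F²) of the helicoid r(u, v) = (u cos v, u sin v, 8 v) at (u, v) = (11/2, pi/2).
K = -1024/142129

Coefficients of the first fundamental form: E = 1, F = 0, G = u^2 + 64.
Coefficients of the second fundamental form: L = 0, M = -8/sqrt(u^2 + 64), N = 0.
Assemble K = (LN − M²)/(EG − F²) = -64/(u^2 + 64)^2. At (u, v) = (11/2, pi/2): K = -1024/142129.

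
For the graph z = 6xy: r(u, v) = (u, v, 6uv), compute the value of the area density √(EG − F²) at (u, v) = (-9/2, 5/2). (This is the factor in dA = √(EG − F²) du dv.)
√(EG − F²)|_{(-9/2, 5/2)} = sqrt(955)

E = 36*v^2 + 1, F = 36*u*v, G = 36*u^2 + 1, so EG − F² = 36*u^2 + 36*v^2 + 1. Taking the positive square root: √(EG − F²) = sqrt(36*u^2 + 36*v^2 + 1). At (u, v) = (-9/2, 5/2): sqrt(955).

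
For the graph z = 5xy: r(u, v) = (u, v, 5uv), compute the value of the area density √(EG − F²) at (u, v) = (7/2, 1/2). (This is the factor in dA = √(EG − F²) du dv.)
√(EG − F²)|_{(7/2, 1/2)} = sqrt(1254)/2

E = 25*v^2 + 1, F = 25*u*v, G = 25*u^2 + 1, so EG − F² = 25*u^2 + 25*v^2 + 1. Taking the positive square root: √(EG − F²) = sqrt(25*u^2 + 25*v^2 + 1). At (u, v) = (7/2, 1/2): sqrt(1254)/2.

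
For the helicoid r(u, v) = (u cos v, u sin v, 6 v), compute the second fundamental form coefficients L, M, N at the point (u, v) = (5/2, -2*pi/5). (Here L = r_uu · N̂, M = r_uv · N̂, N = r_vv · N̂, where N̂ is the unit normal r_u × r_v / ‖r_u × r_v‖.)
L = 0;  M = -12/13;  N = 0

Compute the unit normal N̂(u, v) = (6*sin(v)/sqrt(u^2 + 36), -6*cos(v)/sqrt(u^2 + 36), u/sqrt(u^2 + 36)), and the second partials r_uu, r_uv, r_vv. Take dot products:
  L(u, v) = r_uu · N̂ = 0,
  M(u, v) = r_uv · N̂ = -6/sqrt(u^2 + 36),
  N(u, v) = r_vv · N̂ = 0.
Evaluating at (u, v) = (5/2, -2*pi/5):
  L = 0, M = -12/13, N = 0.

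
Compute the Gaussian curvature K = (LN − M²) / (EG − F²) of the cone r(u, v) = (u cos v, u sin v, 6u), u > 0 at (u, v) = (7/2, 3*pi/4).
K = 0

Coefficients of the first fundamental form: E = 37, F = 0, G = u^2.
Coefficients of the second fundamental form: L = 0, M = 0, N = 6*sqrt(37)*u^2/(37*Abs(u)).
Assemble K = (LN − M²)/(EG − F²) = 0. At (u, v) = (7/2, 3*pi/4): K = 0.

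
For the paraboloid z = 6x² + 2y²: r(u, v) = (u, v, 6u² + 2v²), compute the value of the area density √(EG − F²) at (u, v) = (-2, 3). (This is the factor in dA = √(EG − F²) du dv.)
√(EG − F²)|_{(-2, 3)} = sqrt(721)

E = 144*u^2 + 1, F = 48*u*v, G = 16*v^2 + 1, so EG − F² = 144*u^2 + 16*v^2 + 1. Taking the positive square root: √(EG − F²) = sqrt(144*u^2 + 16*v^2 + 1). At (u, v) = (-2, 3): sqrt(721).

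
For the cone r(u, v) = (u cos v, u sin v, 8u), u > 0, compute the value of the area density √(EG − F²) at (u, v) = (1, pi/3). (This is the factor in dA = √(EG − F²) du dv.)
√(EG − F²)|_{(1, pi/3)} = sqrt(65)

E = 65, F = 0, G = u^2, so EG − F² = 65*u^2. Taking the positive square root: √(EG − F²) = sqrt(65)*Abs(u). At (u, v) = (1, pi/3): sqrt(65).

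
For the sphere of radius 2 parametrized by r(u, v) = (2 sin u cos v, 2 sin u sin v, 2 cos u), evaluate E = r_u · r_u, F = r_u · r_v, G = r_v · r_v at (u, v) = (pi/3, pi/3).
E = 4;  F = 0;  G = 3

Partials: r_u = (2*cos(u)*cos(v), 2*sin(v)*cos(u), -2*sin(u)), r_v = (-2*sin(u)*sin(v), 2*sin(u)*cos(v), 0). As functions of (u, v):
  E = r_u · r_u = 4,
  F = r_u · r_v = 0,
  G = r_v · r_v = 4*sin(u)^2.
Evaluating at (u, v) = (pi/3, pi/3): E = 4, F = 0, G = 3.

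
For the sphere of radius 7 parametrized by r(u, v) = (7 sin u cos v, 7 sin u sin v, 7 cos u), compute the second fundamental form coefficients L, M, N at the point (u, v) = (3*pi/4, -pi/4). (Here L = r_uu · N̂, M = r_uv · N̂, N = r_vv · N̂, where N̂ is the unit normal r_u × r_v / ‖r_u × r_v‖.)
L = -7;  M = 0;  N = -7/2

Compute the unit normal N̂(u, v) = (sin(u)^2*cos(v)/Abs(sin(u)), sin(u)^2*sin(v)/Abs(sin(u)), sin(2*u)/(2*Abs(sin(u)))), and the second partials r_uu, r_uv, r_vv. Take dot products:
  L(u, v) = r_uu · N̂ = -7*sin(u)/Abs(sin(u)),
  M(u, v) = r_uv · N̂ = 0,
  N(u, v) = r_vv · N̂ = -7*sin(u)^3/Abs(sin(u)).
Evaluating at (u, v) = (3*pi/4, -pi/4):
  L = -7, M = 0, N = -7/2.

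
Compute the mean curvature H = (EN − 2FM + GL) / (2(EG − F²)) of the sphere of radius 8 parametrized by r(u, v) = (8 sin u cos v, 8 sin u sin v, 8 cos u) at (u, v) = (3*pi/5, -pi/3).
H = -1/8

With E = 64, F = 0, G = 64*sin(u)^2, L = -8*sin(u)/Abs(sin(u)), M = 0, N = -8*sin(u)^3/Abs(sin(u)), assemble
  H = (EN − 2FM + GL) / (2(EG − F²)) = -sin(u)/(8*Abs(sin(u))).
At (u, v) = (3*pi/5, -pi/3): H = -1/8.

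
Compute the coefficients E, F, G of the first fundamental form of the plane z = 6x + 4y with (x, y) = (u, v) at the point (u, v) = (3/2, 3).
E = 37;  F = 24;  G = 17

Partials: r_u = (1, 0, 6), r_v = (0, 1, 4). As functions of (u, v):
  E = r_u · r_u = 37,
  F = r_u · r_v = 24,
  G = r_v · r_v = 17.
Evaluating at (u, v) = (3/2, 3): E = 37, F = 24, G = 17.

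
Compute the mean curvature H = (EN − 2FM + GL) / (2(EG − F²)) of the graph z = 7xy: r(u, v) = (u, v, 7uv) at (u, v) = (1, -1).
H = 343*sqrt(11)/3267

With E = 49*v^2 + 1, F = 49*u*v, G = 49*u^2 + 1, L = 0, M = 7/sqrt(49*u^2 + 49*v^2 + 1), N = 0, assemble
  H = (EN − 2FM + GL) / (2(EG − F²)) = -343*u*v/(49*u^2 + 49*v^2 + 1)^(3/2).
At (u, v) = (1, -1): H = 343*sqrt(11)/3267.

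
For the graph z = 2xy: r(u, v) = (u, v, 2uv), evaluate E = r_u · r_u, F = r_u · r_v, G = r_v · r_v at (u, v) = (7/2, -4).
E = 65;  F = -56;  G = 50

Partials: r_u = (1, 0, 2*v), r_v = (0, 1, 2*u). As functions of (u, v):
  E = r_u · r_u = 4*v^2 + 1,
  F = r_u · r_v = 4*u*v,
  G = r_v · r_v = 4*u^2 + 1.
Evaluating at (u, v) = (7/2, -4): E = 65, F = -56, G = 50.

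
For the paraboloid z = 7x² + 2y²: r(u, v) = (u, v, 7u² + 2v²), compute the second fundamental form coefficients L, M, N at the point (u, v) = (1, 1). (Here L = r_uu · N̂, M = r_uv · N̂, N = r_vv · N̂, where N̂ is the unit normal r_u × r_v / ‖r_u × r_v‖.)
L = 14*sqrt(213)/213;  M = 0;  N = 4*sqrt(213)/213

Compute the unit normal N̂(u, v) = (-14*u/sqrt(196*u^2 + 16*v^2 + 1), -4*v/sqrt(196*u^2 + 16*v^2 + 1), 1/sqrt(196*u^2 + 16*v^2 + 1)), and the second partials r_uu, r_uv, r_vv. Take dot products:
  L(u, v) = r_uu · N̂ = 14/sqrt(196*u^2 + 16*v^2 + 1),
  M(u, v) = r_uv · N̂ = 0,
  N(u, v) = r_vv · N̂ = 4/sqrt(196*u^2 + 16*v^2 + 1).
Evaluating at (u, v) = (1, 1):
  L = 14*sqrt(213)/213, M = 0, N = 4*sqrt(213)/213.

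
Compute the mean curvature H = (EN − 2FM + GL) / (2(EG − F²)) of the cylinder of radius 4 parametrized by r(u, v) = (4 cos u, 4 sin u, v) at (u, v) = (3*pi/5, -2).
H = -1/8

With E = 16, F = 0, G = 1, L = -4, M = 0, N = 0, assemble
  H = (EN − 2FM + GL) / (2(EG − F²)) = -1/8.
At (u, v) = (3*pi/5, -2): H = -1/8.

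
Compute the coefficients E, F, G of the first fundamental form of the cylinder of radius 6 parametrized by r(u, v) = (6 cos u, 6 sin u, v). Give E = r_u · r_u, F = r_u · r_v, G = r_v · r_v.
E = 36;  F = 0;  G = 1

Compute partials: r_u = (-6*sin(u), 6*cos(u), 0), r_v = (0, 0, 1). Then
  E = r_u · r_u = 36,
  F = r_u · r_v = 0,
  G = r_v · r_v = 1.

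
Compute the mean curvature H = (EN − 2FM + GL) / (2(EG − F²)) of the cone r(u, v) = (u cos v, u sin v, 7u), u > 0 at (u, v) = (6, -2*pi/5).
H = 7*sqrt(2)/120

With E = 50, F = 0, G = u^2, L = 0, M = 0, N = 7*sqrt(2)*u^2/(10*Abs(u)), assemble
  H = (EN − 2FM + GL) / (2(EG − F²)) = 7*sqrt(2)/(20*Abs(u)).
At (u, v) = (6, -2*pi/5): H = 7*sqrt(2)/120.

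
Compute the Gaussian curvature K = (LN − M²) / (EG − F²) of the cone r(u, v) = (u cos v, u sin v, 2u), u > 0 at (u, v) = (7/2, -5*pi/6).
K = 0

Coefficients of the first fundamental form: E = 5, F = 0, G = u^2.
Coefficients of the second fundamental form: L = 0, M = 0, N = 2*sqrt(5)*u^2/(5*Abs(u)).
Assemble K = (LN − M²)/(EG − F²) = 0. At (u, v) = (7/2, -5*pi/6): K = 0.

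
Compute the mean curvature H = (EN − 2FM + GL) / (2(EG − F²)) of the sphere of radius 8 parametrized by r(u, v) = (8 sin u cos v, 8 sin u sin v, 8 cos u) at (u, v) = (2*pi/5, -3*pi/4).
H = -1/8

With E = 64, F = 0, G = 64*sin(u)^2, L = -8*sin(u)/Abs(sin(u)), M = 0, N = -8*sin(u)^3/Abs(sin(u)), assemble
  H = (EN − 2FM + GL) / (2(EG − F²)) = -sin(u)/(8*Abs(sin(u))).
At (u, v) = (2*pi/5, -3*pi/4): H = -1/8.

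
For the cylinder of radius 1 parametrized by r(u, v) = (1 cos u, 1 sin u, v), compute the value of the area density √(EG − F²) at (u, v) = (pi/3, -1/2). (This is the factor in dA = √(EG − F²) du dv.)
√(EG − F²)|_{(pi/3, -1/2)} = 1

E = 1, F = 0, G = 1, so EG − F² = 1. Taking the positive square root: √(EG − F²) = 1. At (u, v) = (pi/3, -1/2): 1.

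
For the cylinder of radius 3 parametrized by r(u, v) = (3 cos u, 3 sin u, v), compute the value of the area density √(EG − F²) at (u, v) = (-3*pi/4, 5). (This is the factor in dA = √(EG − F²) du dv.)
√(EG − F²)|_{(-3*pi/4, 5)} = 3

E = 9, F = 0, G = 1, so EG − F² = 9. Taking the positive square root: √(EG − F²) = 3. At (u, v) = (-3*pi/4, 5): 3.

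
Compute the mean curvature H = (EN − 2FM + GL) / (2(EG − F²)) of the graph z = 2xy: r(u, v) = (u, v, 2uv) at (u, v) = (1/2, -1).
H = sqrt(6)/9

With E = 4*v^2 + 1, F = 4*u*v, G = 4*u^2 + 1, L = 0, M = 2/sqrt(4*u^2 + 4*v^2 + 1), N = 0, assemble
  H = (EN − 2FM + GL) / (2(EG − F²)) = -8*u*v/(4*u^2 + 4*v^2 + 1)^(3/2).
At (u, v) = (1/2, -1): H = sqrt(6)/9.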